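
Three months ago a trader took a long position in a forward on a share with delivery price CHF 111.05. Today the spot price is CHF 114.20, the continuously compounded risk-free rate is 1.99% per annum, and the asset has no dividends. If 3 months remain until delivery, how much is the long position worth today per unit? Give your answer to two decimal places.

Current fair forward for the remaining 3 months: F = S·e^(r·T), r = 0.0199
F = 114.20 · e^(0.0199 × 3/12) = 114.20 × 1.004987 = 114.7695
Value of long forward = (F − K)·e^(−rT) = (114.7695 − 111.05) · e^(−0.0199·3/12)
= 3.7195 × 0.995037 = 3.70

CHF 3.70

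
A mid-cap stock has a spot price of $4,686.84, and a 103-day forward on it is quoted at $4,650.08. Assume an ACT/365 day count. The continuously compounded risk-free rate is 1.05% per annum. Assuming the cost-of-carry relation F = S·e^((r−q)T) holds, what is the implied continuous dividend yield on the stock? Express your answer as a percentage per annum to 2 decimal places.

3.84%

From F = S·e^((r−q)T): (r − q) = ln(F/S)/T
ln(4650.08/4686.84) = ln(0.992157) = -0.007874
(r − q) = -0.007874 / (103/365) = -0.027903
q = r − ln(F/S)/T = 0.0105 + 0.027903 = 0.038403
q = 3.84%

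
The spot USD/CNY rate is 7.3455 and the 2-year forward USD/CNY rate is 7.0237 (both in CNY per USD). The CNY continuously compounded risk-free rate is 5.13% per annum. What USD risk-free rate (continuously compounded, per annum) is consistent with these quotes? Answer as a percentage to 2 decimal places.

7.37%

F = S·e^((r_CNY − r_USD)T) ⇒ r_USD = r_CNY − ln(F/S)/T
ln(7.0237/7.3455) = -0.044798; /(2) = -0.022399
r_USD = 0.0513 + 0.022399 = 0.073699
r_USD = 7.37%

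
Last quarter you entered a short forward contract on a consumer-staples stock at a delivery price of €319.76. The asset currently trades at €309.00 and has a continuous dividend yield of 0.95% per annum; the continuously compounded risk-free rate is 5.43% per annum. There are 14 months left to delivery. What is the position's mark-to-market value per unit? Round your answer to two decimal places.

-€5.46

Current fair forward for the remaining 14 months: F = S·e^((r − q)·T), (r − q) = 0.0543 − 0.0095 = 0.0448
F = 309.00 · e^(0.0448 × 14/12) = 309.00 × 1.053657 = 325.5800
Value of long forward = (F − K)·e^(−rT) = (325.5800 − 319.76) · e^(−0.0543·14/12)
= 5.8200 × 0.938615 = 5.46
Short position value = −(long value) = -€5.46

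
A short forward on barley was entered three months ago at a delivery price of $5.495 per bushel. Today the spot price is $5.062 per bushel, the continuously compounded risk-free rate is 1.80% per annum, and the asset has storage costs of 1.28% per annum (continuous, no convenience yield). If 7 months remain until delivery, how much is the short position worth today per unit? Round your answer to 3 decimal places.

$0.338 per bushel

Current fair forward for the remaining 7 months: F = S·e^((r + u)·T), (r + u) = 0.0180 + 0.0128 = 0.0308
F = 5.062 · e^(0.0308 × 7/12) = 5.062 × 1.018129 = 5.1538
Value of long forward = (F − K)·e^(−rT) = (5.1538 − 5.495) · e^(−0.0180·7/12)
= -0.3412 × 0.989555 = -0.338
Short position value = −(long value) = $0.338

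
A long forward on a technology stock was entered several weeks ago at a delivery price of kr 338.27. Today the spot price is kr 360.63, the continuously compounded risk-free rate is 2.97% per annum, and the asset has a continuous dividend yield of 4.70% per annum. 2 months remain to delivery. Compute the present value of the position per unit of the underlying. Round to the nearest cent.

kr 21.22

Current fair forward for the remaining 2 months: F = S·e^((r − q)·T), (r − q) = 0.0297 − 0.0470 = -0.0173
F = 360.63 · e^(-0.0173 × 2/12) = 360.63 × 0.997121 = 359.5917
Value of long forward = (F − K)·e^(−rT) = (359.5917 − 338.27) · e^(−0.0297·2/12)
= 21.3217 × 0.995062 = 21.22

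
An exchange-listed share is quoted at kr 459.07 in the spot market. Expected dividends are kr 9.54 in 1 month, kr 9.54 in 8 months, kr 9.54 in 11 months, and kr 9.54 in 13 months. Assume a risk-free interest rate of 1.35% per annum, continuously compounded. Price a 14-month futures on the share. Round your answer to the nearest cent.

kr 427.95

PV(dividends) I = 9.54·e^(−0.0135·1/12) + 9.54·e^(−0.0135·8/12) + 9.54·e^(−0.0135·11/12) + 9.54·e^(−0.0135·13/12)
I = 9.5293 + 9.4545 + 9.4227 + 9.4015 = 37.8080
F = (S − I)·e^(rT) = (459.07 − 37.8080) · e^(0.0135·14/12)
= 421.2620 · e^0.015750 = 421.2620 × 1.015875 = kr 427.95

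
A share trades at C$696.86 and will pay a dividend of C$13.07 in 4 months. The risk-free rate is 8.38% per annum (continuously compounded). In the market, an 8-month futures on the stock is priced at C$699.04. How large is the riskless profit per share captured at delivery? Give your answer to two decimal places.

C$24.42 per share

PV(dividends) I = 13.07·e^(−0.0838·4/12) = 12.7100
Fair futures F* = (S − I)·e^(rT) = (696.86 − 12.7100)·e^0.055867 = 684.1500 × 1.057457 = 723.4592
Market C$699.04 < fair 723.4592: forward underpriced → reverse cash-and-carry (short the stock, invest proceeds at r, pay the dividends, go long the forward).
Profit at T = |F_mkt − F*| = |699.04 − 723.4592| = C$24.42 per share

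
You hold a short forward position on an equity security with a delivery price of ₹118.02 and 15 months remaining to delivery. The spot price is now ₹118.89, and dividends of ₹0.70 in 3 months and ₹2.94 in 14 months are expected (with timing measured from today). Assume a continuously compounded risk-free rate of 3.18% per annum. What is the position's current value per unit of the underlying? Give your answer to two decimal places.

PV(remaining dividends) I = 0.70·e^(−0.0318·3/12) + 2.94·e^(−0.0318·14/12) = 3.5274
Current forward F = (S − I)·e^(rT) = (118.89 − 3.5274)·e^(0.0318·15/12) = 115.3626 × 1.040551 = 120.0407
Value (long) = (F − K)·e^(−rT) = (120.0407 − 118.02) × 0.961030 = 1.9420
Short position value = −(long value) = -₹1.94

-₹1.94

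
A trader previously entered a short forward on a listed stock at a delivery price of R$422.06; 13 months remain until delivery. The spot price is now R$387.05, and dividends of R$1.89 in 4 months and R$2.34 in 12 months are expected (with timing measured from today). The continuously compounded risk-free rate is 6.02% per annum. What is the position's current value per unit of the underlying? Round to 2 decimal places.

R$12.42

PV(remaining dividends) I = 1.89·e^(−0.0602·4/12) + 2.34·e^(−0.0602·12/12) = 4.0557
Current forward F = (S − I)·e^(rT) = (387.05 − 4.0557)·e^(0.0602·13/12) = 382.9943 × 1.067390 = 408.8043
Value (long) = (F − K)·e^(−rT) = (408.8043 − 422.06) × 0.936864 = -12.4188
Short position value = −(long value) = R$12.42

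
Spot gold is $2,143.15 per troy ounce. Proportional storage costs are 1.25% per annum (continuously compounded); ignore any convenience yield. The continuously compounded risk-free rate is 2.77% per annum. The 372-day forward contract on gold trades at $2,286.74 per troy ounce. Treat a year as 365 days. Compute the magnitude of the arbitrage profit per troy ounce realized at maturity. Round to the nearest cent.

Fair forward: F* = S·e^(carry·T), with carry = (r + u) = 0.0277 + 0.0125 = 0.0402
F* = 2143.15 · e^(0.0402 × 372/365) = 2143.15 · e^0.04097096 = 2143.15 × 1.04182185 = $2232.7805
Market $2286.74 > fair $2232.7805: forward overpriced → cash-and-carry (buy spot, short the forward).
At maturity, profit = |F_mkt − F*| = |2286.74 − 2232.7805| = $53.96 per troy ounce

$53.96 per troy ounce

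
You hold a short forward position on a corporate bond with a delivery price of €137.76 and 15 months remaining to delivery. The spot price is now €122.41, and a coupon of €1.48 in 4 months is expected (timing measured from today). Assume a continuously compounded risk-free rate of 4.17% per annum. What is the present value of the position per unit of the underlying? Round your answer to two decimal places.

€9.81

PV(remaining coupons) I = 1.48·e^(−0.0417·4/12) = 1.4596
Current forward F = (S − I)·e^(rT) = (122.41 − 1.4596)·e^(0.0417·15/12) = 120.9504 × 1.053507 = 127.4221
Value (long) = (F − K)·e^(−rT) = (127.4221 − 137.76) × 0.949210 = -9.8128
Short position value = −(long value) = €9.81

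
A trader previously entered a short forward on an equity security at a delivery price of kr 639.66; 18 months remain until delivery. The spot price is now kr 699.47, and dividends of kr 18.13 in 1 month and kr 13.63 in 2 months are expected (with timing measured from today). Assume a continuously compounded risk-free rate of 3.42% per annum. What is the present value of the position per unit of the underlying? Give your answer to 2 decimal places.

-kr 60.17

PV(remaining dividends) I = 18.13·e^(−0.0342·1/12) + 13.63·e^(−0.0342·2/12) = 31.6309
Current forward F = (S − I)·e^(rT) = (699.47 − 31.6309)·e^(0.0342·18/12) = 667.8391 × 1.052639 = 702.9935
Value (long) = (F − K)·e^(−rT) = (702.9935 − 639.66) × 0.949994 = 60.1664
Short position value = −(long value) = -kr 60.17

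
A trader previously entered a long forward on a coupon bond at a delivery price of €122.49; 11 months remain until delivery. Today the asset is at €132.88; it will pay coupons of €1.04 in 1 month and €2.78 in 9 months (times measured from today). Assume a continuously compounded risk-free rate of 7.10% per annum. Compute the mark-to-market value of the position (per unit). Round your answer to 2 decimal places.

€14.44

PV(remaining coupons) I = 1.04·e^(−0.0710·1/12) + 2.78·e^(−0.0710·9/12) = 3.6697
Current forward F = (S − I)·e^(rT) = (132.88 − 3.6697)·e^(0.0710·11/12) = 129.2103 × 1.067248 = 137.8994
Value (long) = (F − K)·e^(−rT) = (137.8994 − 122.49) × 0.936989 = 14.4384
Value = €14.44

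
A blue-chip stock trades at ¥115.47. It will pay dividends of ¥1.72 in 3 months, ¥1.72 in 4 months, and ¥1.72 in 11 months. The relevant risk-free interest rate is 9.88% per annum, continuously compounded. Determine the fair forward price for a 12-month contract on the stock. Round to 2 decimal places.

PV(dividends) I = 1.72·e^(−0.0988·3/12) + 1.72·e^(−0.0988·4/12) + 1.72·e^(−0.0988·11/12)
I = 1.6780 + 1.6643 + 1.5711 = 4.9134
F = (S − I)·e^(rT) = (115.47 − 4.9134) · e^(0.0988·12/12)
= 110.5566 · e^0.098800 = 110.5566 × 1.103846 = ¥122.04

¥122.04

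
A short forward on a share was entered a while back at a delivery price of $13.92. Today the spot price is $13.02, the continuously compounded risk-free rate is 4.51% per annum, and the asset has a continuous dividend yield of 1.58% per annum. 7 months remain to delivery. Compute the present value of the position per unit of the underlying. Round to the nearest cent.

$0.66

Current fair forward for the remaining 7 months: F = S·e^((r − q)·T), (r − q) = 0.0451 − 0.0158 = 0.0293
F = 13.02 · e^(0.0293 × 7/12) = 13.02 × 1.017239 = 13.2445
Value of long forward = (F − K)·e^(−rT) = (13.2445 − 13.92) · e^(−0.0451·7/12)
= -0.6755 × 0.974035 = -0.66
Short position value = −(long value) = $0.66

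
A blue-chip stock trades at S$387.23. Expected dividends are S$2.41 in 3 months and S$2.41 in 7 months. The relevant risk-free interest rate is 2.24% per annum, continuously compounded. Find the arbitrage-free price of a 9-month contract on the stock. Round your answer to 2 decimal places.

S$388.93

PV(dividends) I = 2.41·e^(−0.0224·3/12) + 2.41·e^(−0.0224·7/12)
I = 2.3965 + 2.3787 = 4.7752
F = (S − I)·e^(rT) = (387.23 − 4.7752) · e^(0.0224·9/12)
= 382.4548 · e^0.016800 = 382.4548 × 1.016942 = S$388.93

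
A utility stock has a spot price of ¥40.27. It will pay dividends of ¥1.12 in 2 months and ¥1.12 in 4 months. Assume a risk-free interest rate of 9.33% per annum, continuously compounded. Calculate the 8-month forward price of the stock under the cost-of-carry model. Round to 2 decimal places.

PV(dividends) I = 1.12·e^(−0.0933·2/12) + 1.12·e^(−0.0933·4/12)
I = 1.1027 + 1.0857 = 2.1884
F = (S − I)·e^(rT) = (40.27 − 2.1884) · e^(0.0933·8/12)
= 38.0816 · e^0.062200 = 38.0816 × 1.064175 = ¥40.53

¥40.53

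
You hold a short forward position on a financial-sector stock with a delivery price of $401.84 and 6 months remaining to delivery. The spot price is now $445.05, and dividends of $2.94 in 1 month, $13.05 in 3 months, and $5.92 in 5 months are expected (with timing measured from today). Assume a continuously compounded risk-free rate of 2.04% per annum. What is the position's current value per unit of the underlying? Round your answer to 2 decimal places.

PV(remaining dividends) I = 2.94·e^(−0.0204·1/12) + 13.05·e^(−0.0204·3/12) + 5.92·e^(−0.0204·5/12) = 21.7885
Current forward F = (S − I)·e^(rT) = (445.05 − 21.7885)·e^(0.0204·6/12) = 423.2615 × 1.010252 = 427.6008
Value (long) = (F − K)·e^(−rT) = (427.6008 − 401.84) × 0.989852 = 25.4994
Short position value = −(long value) = -$25.50

-$25.50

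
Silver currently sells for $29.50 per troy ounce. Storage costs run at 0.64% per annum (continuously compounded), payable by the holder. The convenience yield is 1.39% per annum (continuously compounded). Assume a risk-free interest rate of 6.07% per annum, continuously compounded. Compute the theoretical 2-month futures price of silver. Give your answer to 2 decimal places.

Net carry = r + u − y = 0.0607 + 0.0064 − 0.0139 = 0.0532
F = S·e^((r+u−y)T) = 29.50 · e^(0.0532 × 2/12) = 29.50 · e^0.008867
= 29.50 × 1.008906 = $29.76 per troy ounce

$29.76 per troy ounce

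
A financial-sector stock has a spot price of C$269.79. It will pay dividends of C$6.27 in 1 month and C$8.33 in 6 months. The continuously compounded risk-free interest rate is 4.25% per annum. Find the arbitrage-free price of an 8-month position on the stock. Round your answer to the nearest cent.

PV(dividends) I = 6.27·e^(−0.0425·1/12) + 8.33·e^(−0.0425·6/12)
I = 6.2478 + 8.1549 = 14.4027
F = (S − I)·e^(rT) = (269.79 − 14.4027) · e^(0.0425·8/12)
= 255.3873 · e^0.028333 = 255.3873 × 1.028738 = C$262.73

C$262.73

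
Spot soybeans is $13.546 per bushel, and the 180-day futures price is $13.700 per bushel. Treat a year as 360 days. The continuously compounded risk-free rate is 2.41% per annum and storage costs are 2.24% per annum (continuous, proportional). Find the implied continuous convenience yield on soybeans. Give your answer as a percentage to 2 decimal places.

F = S·e^((r+u−y)T) ⇒ (r+u−y) = ln(F/S)/T
ln(13.700/13.546) = 0.011305; /T ⇒ 0.022610
y = r + u − ln(F/S)/T = 0.0241 + 0.0224 − 0.022610 = 0.023890
y = 2.39%

2.39%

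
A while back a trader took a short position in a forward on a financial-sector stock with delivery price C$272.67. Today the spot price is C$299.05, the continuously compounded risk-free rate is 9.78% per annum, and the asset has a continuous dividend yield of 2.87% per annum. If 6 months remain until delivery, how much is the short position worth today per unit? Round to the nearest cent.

-C$35.13

Current fair forward for the remaining 6 months: F = S·e^((r − q)·T), (r − q) = 0.0978 − 0.0287 = 0.0691
F = 299.05 · e^(0.0691 × 6/12) = 299.05 × 1.035154 = 309.5628
Value of long forward = (F − K)·e^(−rT) = (309.5628 − 272.67) · e^(−0.0978·6/12)
= 36.8928 × 0.952276 = 35.13
Short position value = −(long value) = -C$35.13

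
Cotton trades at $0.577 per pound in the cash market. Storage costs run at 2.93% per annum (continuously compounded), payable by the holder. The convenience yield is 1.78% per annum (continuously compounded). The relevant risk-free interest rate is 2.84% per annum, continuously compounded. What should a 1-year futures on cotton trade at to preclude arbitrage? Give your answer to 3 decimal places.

Net carry = r + u − y = 0.0284 + 0.0293 − 0.0178 = 0.0399
F = S·e^((r+u−y)T) = 0.577 · e^(0.0399 × 1) = 0.577 · e^0.039900
= 0.577 × 1.040707 = $0.600 per pound

$0.600 per pound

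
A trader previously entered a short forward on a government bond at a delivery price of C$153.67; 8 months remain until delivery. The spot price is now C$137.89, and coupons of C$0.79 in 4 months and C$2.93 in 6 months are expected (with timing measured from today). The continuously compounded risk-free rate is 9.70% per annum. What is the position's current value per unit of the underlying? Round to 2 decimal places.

PV(remaining coupons) I = 0.79·e^(−0.0970·4/12) + 2.93·e^(−0.0970·6/12) = 3.5562
Current forward F = (S − I)·e^(rT) = (137.89 − 3.5562)·e^(0.0970·8/12) = 134.3338 × 1.066803 = 143.3077
Value (long) = (F − K)·e^(−rT) = (143.3077 − 153.67) × 0.937380 = -9.7134
Short position value = −(long value) = C$9.71

C$9.71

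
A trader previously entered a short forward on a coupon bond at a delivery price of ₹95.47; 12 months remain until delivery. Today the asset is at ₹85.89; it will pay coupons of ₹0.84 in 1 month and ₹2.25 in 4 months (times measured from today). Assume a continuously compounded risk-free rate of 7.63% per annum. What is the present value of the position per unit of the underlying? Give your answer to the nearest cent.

₹5.59

PV(remaining coupons) I = 0.84·e^(−0.0763·1/12) + 2.25·e^(−0.0763·4/12) = 3.0282
Current forward F = (S − I)·e^(rT) = (85.89 − 3.0282)·e^(0.0763·12/12) = 82.8618 × 1.079286 = 89.4316
Value (long) = (F − K)·e^(−rT) = (89.4316 − 95.47) × 0.926538 = -5.5948
Short position value = −(long value) = ₹5.59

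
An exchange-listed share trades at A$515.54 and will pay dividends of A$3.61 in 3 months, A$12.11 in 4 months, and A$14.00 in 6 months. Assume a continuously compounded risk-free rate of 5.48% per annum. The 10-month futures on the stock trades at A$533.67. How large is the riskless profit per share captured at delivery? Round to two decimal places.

A$24.47 per share

PV(dividends) I = 3.61·e^(−0.0548·3/12) + 12.11·e^(−0.0548·4/12) + 14.00·e^(−0.0548·6/12) = 29.0733
Fair futures F* = (S − I)·e^(rT) = (515.54 − 29.0733)·e^0.045667 = 486.4667 × 1.046726 = 509.1973
Market A$533.67 > fair 509.1973: forward overpriced → cash-and-carry (borrow at r, buy the stock and collect the dividends, short the forward).
Profit at T = |F_mkt − F*| = |533.67 − 509.1973| = A$24.47 per share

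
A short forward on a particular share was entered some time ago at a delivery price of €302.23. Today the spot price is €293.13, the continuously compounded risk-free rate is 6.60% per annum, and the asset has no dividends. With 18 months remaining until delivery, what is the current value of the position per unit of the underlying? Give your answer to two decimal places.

Current fair forward for the remaining 18 months: F = S·e^(r·T), r = 0.0660
F = 293.13 · e^(0.0660 × 18/12) = 293.13 × 1.104066 = 323.6349
Value of long forward = (F − K)·e^(−rT) = (323.6349 − 302.23) · e^(−0.0660·18/12)
= 21.4049 × 0.905743 = 19.39
Short position value = −(long value) = -€19.39

-€19.39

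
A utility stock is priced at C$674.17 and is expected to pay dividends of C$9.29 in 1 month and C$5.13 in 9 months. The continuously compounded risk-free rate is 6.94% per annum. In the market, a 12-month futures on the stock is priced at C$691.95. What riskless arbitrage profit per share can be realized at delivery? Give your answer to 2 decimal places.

C$15.55 per share

PV(dividends) I = 9.29·e^(−0.0694·1/12) + 5.13·e^(−0.0694·9/12) = 14.1062
Fair futures F* = (S − I)·e^(rT) = (674.17 − 14.1062)·e^0.069400 = 660.0638 × 1.071865 = 707.4993
Market C$691.95 < fair 707.4993: forward underpriced → reverse cash-and-carry (short the stock, invest proceeds at r, pay the dividends, go long the forward).
Profit at T = |F_mkt − F*| = |691.95 − 707.4993| = C$15.55 per share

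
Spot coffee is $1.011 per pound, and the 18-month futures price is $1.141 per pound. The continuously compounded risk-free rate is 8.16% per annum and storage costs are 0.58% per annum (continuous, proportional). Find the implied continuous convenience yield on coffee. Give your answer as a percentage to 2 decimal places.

F = S·e^((r+u−y)T) ⇒ (r+u−y) = ln(F/S)/T
ln(1.141/1.011) = 0.120965; /T ⇒ 0.080643
y = r + u − ln(F/S)/T = 0.0816 + 0.0058 − 0.080643 = 0.006757
y = 0.68%

0.68%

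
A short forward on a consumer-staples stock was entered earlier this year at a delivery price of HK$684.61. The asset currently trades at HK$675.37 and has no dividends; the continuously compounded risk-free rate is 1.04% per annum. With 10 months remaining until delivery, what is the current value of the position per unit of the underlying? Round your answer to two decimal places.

HK$3.33

Current fair forward for the remaining 10 months: F = S·e^(r·T), r = 0.0104
F = 675.37 · e^(0.0104 × 10/12) = 675.37 × 1.008704 = 681.2484
Value of long forward = (F − K)·e^(−rT) = (681.2484 − 684.61) · e^(−0.0104·10/12)
= -3.3616 × 0.991371 = -3.33
Short position value = −(long value) = HK$3.33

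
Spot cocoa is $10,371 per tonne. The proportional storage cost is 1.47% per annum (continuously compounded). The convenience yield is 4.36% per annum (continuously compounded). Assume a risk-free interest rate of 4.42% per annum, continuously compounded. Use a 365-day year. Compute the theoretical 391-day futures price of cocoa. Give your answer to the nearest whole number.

$10,542 per tonne

Net carry = r + u − y = 0.0442 + 0.0147 − 0.0436 = 0.0153
F = S·e^((r+u−y)T) = 10371 · e^(0.0153 × 391/365) = 10371 · e^0.016390
= 10371 × 1.016525 = $10,542 per tonne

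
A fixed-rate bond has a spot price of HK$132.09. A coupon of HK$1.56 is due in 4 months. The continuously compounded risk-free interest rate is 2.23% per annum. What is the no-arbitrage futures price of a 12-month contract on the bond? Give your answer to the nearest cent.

PV(coupons) I = 1.56·e^(−0.0223·4/12)
I = 1.5484
F = (S − I)·e^(rT) = (132.09 − 1.5484) · e^(0.0223·12/12)
= 130.5416 · e^0.022300 = 130.5416 × 1.022551 = HK$133.49

HK$133.49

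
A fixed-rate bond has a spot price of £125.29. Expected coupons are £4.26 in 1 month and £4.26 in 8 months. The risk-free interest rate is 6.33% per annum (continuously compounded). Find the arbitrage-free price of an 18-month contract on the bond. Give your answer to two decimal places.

PV(coupons) I = 4.26·e^(−0.0633·1/12) + 4.26·e^(−0.0633·8/12)
I = 4.2376 + 4.0840 = 8.3216
F = (S − I)·e^(rT) = (125.29 − 8.3216) · e^(0.0633·18/12)
= 116.9684 · e^0.094950 = 116.9684 × 1.099604 = £128.62

£128.62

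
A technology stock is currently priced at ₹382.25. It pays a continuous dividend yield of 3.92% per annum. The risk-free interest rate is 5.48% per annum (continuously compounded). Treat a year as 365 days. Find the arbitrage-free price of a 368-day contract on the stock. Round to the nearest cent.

F = S·e^((r − q)T) = 382.25 · e^((0.0548 − 0.0392) × 368/365)
= 382.25 · e^0.015728 = 382.25 × 1.015852
F = ₹388.31

₹388.31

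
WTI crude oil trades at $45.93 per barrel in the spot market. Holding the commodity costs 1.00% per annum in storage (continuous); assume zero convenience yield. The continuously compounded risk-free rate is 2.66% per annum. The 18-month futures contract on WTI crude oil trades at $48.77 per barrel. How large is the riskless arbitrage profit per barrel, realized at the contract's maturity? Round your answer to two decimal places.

Fair futures: F* = S·e^(carry·T), with carry = (r + u) = 0.0266 + 0.0100 = 0.0366
F* = 45.93 · e^(0.0366 × 18/12) = 45.93 · e^0.054900 = 45.93 × 1.056435 = $48.5221
Market $48.77 > fair $48.5221: forward overpriced → cash-and-carry (buy spot, short the forward).
At maturity, profit = |F_mkt − F*| = |48.77 − 48.5221| = $0.25 per barrel

$0.25 per barrel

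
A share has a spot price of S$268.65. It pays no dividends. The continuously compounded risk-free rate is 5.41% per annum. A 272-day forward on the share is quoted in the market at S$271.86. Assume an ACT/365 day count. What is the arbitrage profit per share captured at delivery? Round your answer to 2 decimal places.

Fair forward: F* = S·e^(carry·T), with carry = r = 0.0541
F* = 268.65 · e^(0.0541 × 272/365) = 268.65 · e^0.040316 = 268.65 × 1.041140 = S$279.7023
Market S$271.86 < fair S$279.7023: forward underpriced → reverse cash-and-carry (short spot, go long the forward).
At maturity, profit = |F_mkt − F*| = |271.86 − 279.7023| = S$7.84 per share

S$7.84 per share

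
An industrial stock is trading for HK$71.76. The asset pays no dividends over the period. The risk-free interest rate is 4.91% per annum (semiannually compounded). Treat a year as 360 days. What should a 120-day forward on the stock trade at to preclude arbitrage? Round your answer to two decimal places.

HK$72.93

F = S · (1+r/2)^(2T)
= 71.76 × 1.016300
F = HK$72.93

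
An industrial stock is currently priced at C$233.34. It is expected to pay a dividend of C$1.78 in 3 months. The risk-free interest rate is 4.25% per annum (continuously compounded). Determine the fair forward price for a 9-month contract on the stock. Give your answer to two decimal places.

C$239.08

PV(dividends) I = 1.78·e^(−0.0425·3/12)
I = 1.7612
F = (S − I)·e^(rT) = (233.34 − 1.7612) · e^(0.0425·9/12)
= 231.5788 · e^0.031875 = 231.5788 × 1.032388 = C$239.08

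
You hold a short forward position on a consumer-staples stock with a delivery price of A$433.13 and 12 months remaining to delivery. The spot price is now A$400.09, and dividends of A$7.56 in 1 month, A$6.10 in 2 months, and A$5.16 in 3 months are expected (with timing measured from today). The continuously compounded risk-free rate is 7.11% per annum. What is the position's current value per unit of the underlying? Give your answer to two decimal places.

PV(remaining dividends) I = 7.56·e^(−0.0711·1/12) + 6.10·e^(−0.0711·2/12) + 5.16·e^(−0.0711·3/12) = 18.6126
Current forward F = (S − I)·e^(rT) = (400.09 − 18.6126)·e^(0.0711·12/12) = 381.4774 × 1.073689 = 409.5881
Value (long) = (F − K)·e^(−rT) = (409.5881 − 433.13) × 0.931369 = -21.9262
Short position value = −(long value) = A$21.93

A$21.93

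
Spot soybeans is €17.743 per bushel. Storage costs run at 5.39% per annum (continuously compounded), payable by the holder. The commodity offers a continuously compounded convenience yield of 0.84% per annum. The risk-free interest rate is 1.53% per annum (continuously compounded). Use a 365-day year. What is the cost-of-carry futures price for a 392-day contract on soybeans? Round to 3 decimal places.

€18.940 per bushel

Net carry = r + u − y = 0.0153 + 0.0539 − 0.0084 = 0.0608
F = S·e^((r+u−y)T) = 17.743 · e^(0.0608 × 392/365) = 17.743 · e^0.065298
= 17.743 × 1.067477 = €18.940 per bushel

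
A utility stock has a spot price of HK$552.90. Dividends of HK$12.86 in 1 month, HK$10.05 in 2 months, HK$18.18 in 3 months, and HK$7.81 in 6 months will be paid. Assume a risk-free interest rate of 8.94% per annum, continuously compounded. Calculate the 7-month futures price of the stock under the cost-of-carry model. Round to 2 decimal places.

PV(dividends) I = 12.86·e^(−0.0894·1/12) + 10.05·e^(−0.0894·2/12) + 18.18·e^(−0.0894·3/12) + 7.81·e^(−0.0894·6/12)
I = 12.7645 + 9.9014 + 17.7782 + 7.4686 = 47.9127
F = (S − I)·e^(rT) = (552.90 − 47.9127) · e^(0.0894·7/12)
= 504.9873 · e^0.052150 = 504.9873 × 1.053534 = HK$532.02

HK$532.02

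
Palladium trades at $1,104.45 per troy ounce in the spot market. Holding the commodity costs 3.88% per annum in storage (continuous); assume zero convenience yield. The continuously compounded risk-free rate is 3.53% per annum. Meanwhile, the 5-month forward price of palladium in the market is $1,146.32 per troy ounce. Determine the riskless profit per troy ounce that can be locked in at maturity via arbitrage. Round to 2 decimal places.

$7.24 per troy ounce

Fair forward: F* = S·e^(carry·T), with carry = (r + u) = 0.0353 + 0.0388 = 0.0741
F* = 1104.45 · e^(0.0741 × 5/12) = 1104.45 · e^0.03087500 = 1104.45 × 1.03135658 = $1139.0818
Market $1146.32 > fair $1139.0818: forward overpriced → cash-and-carry (buy spot, short the forward).
At maturity, profit = |F_mkt − F*| = |1146.32 − 1139.0818| = $7.24 per troy ounce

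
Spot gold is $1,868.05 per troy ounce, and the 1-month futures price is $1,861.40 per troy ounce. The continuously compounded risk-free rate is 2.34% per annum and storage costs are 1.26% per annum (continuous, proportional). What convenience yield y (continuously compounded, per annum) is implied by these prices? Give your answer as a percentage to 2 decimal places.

F = S·e^((r+u−y)T) ⇒ (r+u−y) = ln(F/S)/T
ln(1861.40/1868.05) = -0.003566; /T ⇒ -0.042792
y = r + u − ln(F/S)/T = 0.0234 + 0.0126 + 0.042792 = 0.078792
y = 7.88%

7.88%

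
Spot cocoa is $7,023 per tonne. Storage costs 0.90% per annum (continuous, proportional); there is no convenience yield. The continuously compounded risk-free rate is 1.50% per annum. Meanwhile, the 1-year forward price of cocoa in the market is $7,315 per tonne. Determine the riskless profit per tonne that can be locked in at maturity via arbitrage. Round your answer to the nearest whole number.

Fair forward: F* = S·e^(carry·T), with carry = (r + u) = 0.0150 + 0.0090 = 0.0240
F* = 7023 · e^(0.0240 × 12/12) = 7023 · e^0.024000 = 7023 × 1.024290 = $7193.5887
Market $7315 > fair $7193.5887: forward overpriced → cash-and-carry (buy spot, short the forward).
At maturity, profit = |F_mkt − F*| = |7315 − 7193.5887| = $121 per tonne

$121 per tonne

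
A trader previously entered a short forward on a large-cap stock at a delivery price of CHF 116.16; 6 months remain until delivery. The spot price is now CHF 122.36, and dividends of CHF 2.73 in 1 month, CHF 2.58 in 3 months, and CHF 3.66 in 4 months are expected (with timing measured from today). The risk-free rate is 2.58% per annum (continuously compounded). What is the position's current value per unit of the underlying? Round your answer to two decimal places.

CHF 1.23

PV(remaining dividends) I = 2.73·e^(−0.0258·1/12) + 2.58·e^(−0.0258·3/12) + 3.66·e^(−0.0258·4/12) = 8.9162
Current forward F = (S − I)·e^(rT) = (122.36 − 8.9162)·e^(0.0258·6/12) = 113.4438 × 1.012984 = 114.9168
Value (long) = (F − K)·e^(−rT) = (114.9168 − 116.16) × 0.987183 = -1.2273
Short position value = −(long value) = CHF 1.23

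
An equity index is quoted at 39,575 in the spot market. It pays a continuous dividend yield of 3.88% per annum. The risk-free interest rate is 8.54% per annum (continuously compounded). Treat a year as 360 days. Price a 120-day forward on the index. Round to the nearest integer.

40,195

F = S·e^((r − q)T) = 39575 · e^((0.0854 − 0.0388) × 120/360)
= 39575 · e^0.015533 = 39575 × 1.015654
F = 40,195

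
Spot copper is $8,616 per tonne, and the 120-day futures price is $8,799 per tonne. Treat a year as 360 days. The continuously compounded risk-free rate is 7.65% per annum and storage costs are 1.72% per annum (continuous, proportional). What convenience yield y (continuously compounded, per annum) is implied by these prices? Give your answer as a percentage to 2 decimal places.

F = S·e^((r+u−y)T) ⇒ (r+u−y) = ln(F/S)/T
ln(8799/8616) = 0.021017; /T ⇒ 0.063051
y = r + u − ln(F/S)/T = 0.0765 + 0.0172 − 0.063051 = 0.030649
y = 3.06%

3.06%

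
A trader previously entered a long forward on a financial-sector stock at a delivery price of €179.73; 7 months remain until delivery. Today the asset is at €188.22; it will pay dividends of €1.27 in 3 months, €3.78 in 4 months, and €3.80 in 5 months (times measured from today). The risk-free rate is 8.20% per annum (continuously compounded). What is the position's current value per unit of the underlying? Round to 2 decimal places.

PV(remaining dividends) I = 1.27·e^(−0.0820·3/12) + 3.78·e^(−0.0820·4/12) + 3.80·e^(−0.0820·5/12) = 8.5947
Current forward F = (S − I)·e^(rT) = (188.22 − 8.5947)·e^(0.0820·7/12) = 179.6253 × 1.048996 = 188.4262
Value (long) = (F − K)·e^(−rT) = (188.4262 − 179.73) × 0.953293 = 8.2900
Value = €8.29

€8.29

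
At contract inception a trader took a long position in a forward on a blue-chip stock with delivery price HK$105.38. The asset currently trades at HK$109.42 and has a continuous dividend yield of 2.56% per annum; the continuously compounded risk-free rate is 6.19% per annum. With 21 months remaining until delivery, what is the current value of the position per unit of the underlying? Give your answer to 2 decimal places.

Current fair forward for the remaining 21 months: F = S·e^((r − q)·T), (r − q) = 0.0619 − 0.0256 = 0.0363
F = 109.42 · e^(0.0363 × 21/12) = 109.42 × 1.065586 = 116.5964
Value of long forward = (F − K)·e^(−rT) = (116.5964 − 105.38) · e^(−0.0619·21/12)
= 11.2164 × 0.897336 = 10.06

HK$10.06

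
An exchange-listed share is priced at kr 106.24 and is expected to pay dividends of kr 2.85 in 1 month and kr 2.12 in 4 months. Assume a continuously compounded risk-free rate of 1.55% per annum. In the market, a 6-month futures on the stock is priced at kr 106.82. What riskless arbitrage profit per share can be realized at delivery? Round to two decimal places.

kr 4.75 per share

PV(dividends) I = 2.85·e^(−0.0155·1/12) + 2.12·e^(−0.0155·4/12) = 4.9554
Fair futures F* = (S − I)·e^(rT) = (106.24 − 4.9554)·e^0.007750 = 101.2846 × 1.007780 = 102.0726
Market kr 106.82 > fair 102.0726: forward overpriced → cash-and-carry (borrow at r, buy the stock and collect the dividends, short the forward).
Profit at T = |F_mkt − F*| = |106.82 − 102.0726| = kr 4.75 per share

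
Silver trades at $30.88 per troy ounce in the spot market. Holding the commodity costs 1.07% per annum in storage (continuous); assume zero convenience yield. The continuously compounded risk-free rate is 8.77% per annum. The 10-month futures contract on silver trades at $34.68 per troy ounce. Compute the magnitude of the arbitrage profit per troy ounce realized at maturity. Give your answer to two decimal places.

Fair futures: F* = S·e^(carry·T), with carry = (r + u) = 0.0877 + 0.0107 = 0.0984
F* = 30.88 · e^(0.0984 × 10/12) = 30.88 · e^0.082000 = 30.88 × 1.085456 = $33.5189
Market $34.68 > fair $33.5189: forward overpriced → cash-and-carry (buy spot, short the forward).
At maturity, profit = |F_mkt − F*| = |34.68 − 33.5189| = $1.16 per troy ounce

$1.16 per troy ounce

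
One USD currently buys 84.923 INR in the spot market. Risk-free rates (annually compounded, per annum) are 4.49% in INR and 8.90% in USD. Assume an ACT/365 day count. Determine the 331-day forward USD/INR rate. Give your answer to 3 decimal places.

81.798

By covered interest parity, F = S · (1+r_INR)^T / (1+r_USD)^T
= 84.923 × 1.040634 / 1.080385 = 84.923 × 0.963207
F = 81.798 INR per USD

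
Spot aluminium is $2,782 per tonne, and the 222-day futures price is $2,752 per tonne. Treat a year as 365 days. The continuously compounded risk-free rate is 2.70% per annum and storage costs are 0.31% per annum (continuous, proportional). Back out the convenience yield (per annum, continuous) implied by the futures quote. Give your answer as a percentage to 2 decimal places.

4.79%

F = S·e^((r+u−y)T) ⇒ (r+u−y) = ln(F/S)/T
ln(2752/2782) = -0.010842; /T ⇒ -0.017826
y = r + u − ln(F/S)/T = 0.0270 + 0.0031 + 0.017826 = 0.047926
y = 4.79%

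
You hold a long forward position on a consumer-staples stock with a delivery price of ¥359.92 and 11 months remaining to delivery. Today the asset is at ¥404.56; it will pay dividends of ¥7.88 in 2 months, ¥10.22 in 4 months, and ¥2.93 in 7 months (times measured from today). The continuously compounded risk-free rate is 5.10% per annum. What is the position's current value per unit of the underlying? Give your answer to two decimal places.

PV(remaining dividends) I = 7.88·e^(−0.0510·2/12) + 10.22·e^(−0.0510·4/12) + 2.93·e^(−0.0510·7/12) = 20.7051
Current forward F = (S − I)·e^(rT) = (404.56 − 20.7051)·e^(0.0510·11/12) = 383.8549 × 1.047860 = 402.2262
Value (long) = (F − K)·e^(−rT) = (402.2262 − 359.92) × 0.954326 = 40.3739
Value = ¥40.37

¥40.37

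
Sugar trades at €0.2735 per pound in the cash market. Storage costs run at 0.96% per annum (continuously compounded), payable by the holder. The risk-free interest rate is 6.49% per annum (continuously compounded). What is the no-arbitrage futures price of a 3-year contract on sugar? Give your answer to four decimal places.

€0.3420 per pound

Net carry = r + u − y = 0.0649 + 0.0096 − 0.0000 = 0.0745
F = S·e^((r+u−y)T) = 0.2735 · e^(0.0745 × 3) = 0.2735 · e^0.223500
= 0.2735 × 1.250446 = €0.3420 per pound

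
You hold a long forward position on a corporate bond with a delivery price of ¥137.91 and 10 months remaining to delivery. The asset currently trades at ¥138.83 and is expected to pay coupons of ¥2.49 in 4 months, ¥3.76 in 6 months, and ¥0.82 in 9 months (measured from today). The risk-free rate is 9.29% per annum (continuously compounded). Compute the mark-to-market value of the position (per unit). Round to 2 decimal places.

PV(remaining coupons) I = 2.49·e^(−0.0929·4/12) + 3.76·e^(−0.0929·6/12) + 0.82·e^(−0.0929·9/12) = 6.7682
Current forward F = (S − I)·e^(rT) = (138.83 − 6.7682)·e^(0.0929·10/12) = 132.0618 × 1.080492 = 142.6917
Value (long) = (F − K)·e^(−rT) = (142.6917 − 137.91) × 0.925504 = 4.4255
Value = ¥4.43

¥4.43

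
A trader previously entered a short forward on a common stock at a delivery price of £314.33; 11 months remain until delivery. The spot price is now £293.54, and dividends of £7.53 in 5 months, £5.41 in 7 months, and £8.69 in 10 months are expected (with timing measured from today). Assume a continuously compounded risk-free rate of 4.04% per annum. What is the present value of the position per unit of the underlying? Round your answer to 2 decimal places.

PV(remaining dividends) I = 7.53·e^(−0.0404·5/12) + 5.41·e^(−0.0404·7/12) + 8.69·e^(−0.0404·10/12) = 21.0906
Current forward F = (S − I)·e^(rT) = (293.54 − 21.0906)·e^(0.0404·11/12) = 272.4494 × 1.037728 = 282.7284
Value (long) = (F − K)·e^(−rT) = (282.7284 − 314.33) × 0.963644 = -30.4527
Short position value = −(long value) = £30.45

£30.45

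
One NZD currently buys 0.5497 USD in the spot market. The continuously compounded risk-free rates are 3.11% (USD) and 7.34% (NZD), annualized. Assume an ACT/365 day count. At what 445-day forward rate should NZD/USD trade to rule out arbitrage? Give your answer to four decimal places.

0.5221

F = S·e^((r_USD − r_NZD)T) = 0.5497 · e^((0.0311 − 0.0734) × 445/365)
= 0.5497 · e^-0.051571 = 0.5497 × 0.949736
F = 0.5221 USD per NZD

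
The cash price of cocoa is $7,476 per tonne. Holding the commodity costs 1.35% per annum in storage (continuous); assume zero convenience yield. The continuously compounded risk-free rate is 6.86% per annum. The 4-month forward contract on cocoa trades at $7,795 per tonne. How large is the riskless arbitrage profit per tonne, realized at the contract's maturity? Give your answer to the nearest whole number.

$112 per tonne

Fair forward: F* = S·e^(carry·T), with carry = (r + u) = 0.0686 + 0.0135 = 0.0821
F* = 7476 · e^(0.0821 × 4/12) = 7476 · e^0.027367 = 7476 × 1.027745 = $7683.4216
Market $7795 > fair $7683.4216: forward overpriced → cash-and-carry (buy spot, short the forward).
At maturity, profit = |F_mkt − F*| = |7795 − 7683.4216| = $112 per tonne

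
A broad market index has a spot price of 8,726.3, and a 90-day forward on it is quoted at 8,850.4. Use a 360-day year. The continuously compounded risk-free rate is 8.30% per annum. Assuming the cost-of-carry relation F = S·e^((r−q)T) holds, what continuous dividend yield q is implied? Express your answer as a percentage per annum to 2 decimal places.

From F = S·e^((r−q)T): (r − q) = ln(F/S)/T
ln(8850.4/8726.3) = ln(1.014221) = 0.014121
(r − q) = 0.014121 / (90/360) = 0.056484
q = r − ln(F/S)/T = 0.0830 − 0.056484 = 0.026516
q = 2.65%

2.65%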